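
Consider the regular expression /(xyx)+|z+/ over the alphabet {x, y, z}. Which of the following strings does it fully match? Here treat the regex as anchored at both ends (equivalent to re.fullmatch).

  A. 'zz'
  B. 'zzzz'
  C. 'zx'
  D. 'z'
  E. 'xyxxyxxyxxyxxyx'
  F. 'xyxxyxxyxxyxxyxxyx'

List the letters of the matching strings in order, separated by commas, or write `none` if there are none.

A → match
B → match
C → no match
D → match
E → match
F → match

A, B, D, E, F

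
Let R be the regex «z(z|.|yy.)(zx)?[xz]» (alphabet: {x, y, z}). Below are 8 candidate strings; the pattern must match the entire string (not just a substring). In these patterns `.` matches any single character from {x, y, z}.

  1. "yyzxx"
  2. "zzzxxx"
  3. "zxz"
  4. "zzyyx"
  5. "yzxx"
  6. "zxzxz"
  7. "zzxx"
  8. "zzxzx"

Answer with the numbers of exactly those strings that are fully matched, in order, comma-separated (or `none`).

3, 6

1 → no match — must start with "z"
2 → no match
3 → match
4 → no match
5 → no match — must start with "z"
6 → match
7 → no match
8 → no match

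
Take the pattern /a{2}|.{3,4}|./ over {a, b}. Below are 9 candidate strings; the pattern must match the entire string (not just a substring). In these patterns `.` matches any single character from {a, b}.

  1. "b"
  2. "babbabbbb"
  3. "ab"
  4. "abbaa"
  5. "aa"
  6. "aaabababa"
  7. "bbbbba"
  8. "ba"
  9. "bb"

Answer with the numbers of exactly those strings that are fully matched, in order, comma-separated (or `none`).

1, 5

1 → match
2 → no match
3 → no match
4 → no match
5 → match
6 → no match
7 → no match
8 → no match
9 → no match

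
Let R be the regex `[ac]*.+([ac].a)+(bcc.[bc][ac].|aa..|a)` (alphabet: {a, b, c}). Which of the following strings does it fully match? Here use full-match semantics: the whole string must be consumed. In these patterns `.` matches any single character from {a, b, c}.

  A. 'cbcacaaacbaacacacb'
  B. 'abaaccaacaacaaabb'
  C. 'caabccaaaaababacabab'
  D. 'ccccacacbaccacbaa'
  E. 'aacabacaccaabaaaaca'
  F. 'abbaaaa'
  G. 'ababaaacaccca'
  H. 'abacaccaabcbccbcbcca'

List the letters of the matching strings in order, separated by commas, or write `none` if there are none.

A → no match
B → match
C → no match
D → match
E → no match
F → match
G → no match
H → no match

B, D, F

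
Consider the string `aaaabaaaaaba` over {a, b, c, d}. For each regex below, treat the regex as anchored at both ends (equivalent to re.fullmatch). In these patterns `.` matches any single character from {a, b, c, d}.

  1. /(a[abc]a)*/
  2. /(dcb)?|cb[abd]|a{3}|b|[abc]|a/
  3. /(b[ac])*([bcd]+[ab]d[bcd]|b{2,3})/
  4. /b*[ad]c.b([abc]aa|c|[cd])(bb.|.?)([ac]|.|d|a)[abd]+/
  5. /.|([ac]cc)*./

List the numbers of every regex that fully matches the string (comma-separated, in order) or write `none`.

1

1 → match
2 → no match
3 → no match
4 → no match
5 → no match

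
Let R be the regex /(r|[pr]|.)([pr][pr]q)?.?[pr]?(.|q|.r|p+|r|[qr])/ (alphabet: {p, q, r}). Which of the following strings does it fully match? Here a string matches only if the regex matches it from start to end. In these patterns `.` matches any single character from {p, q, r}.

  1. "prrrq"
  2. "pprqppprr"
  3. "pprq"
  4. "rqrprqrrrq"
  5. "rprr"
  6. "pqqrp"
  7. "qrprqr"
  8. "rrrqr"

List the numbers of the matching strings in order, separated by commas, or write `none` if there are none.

1 → no match
2 → no match
3 → match
4 → no match
5 → match
6 → no match
7 → no match
8 → match

3, 5, 8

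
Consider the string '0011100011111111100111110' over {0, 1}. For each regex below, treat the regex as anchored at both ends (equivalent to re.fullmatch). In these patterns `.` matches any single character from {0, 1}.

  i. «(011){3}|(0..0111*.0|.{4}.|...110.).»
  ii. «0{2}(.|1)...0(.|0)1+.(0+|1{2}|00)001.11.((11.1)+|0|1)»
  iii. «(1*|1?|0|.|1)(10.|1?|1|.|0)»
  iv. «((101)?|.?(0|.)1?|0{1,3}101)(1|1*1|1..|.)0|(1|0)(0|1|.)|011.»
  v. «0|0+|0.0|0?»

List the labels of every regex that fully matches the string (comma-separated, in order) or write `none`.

i → no match
ii → match
iii → no match
iv → no match
v → no match

ii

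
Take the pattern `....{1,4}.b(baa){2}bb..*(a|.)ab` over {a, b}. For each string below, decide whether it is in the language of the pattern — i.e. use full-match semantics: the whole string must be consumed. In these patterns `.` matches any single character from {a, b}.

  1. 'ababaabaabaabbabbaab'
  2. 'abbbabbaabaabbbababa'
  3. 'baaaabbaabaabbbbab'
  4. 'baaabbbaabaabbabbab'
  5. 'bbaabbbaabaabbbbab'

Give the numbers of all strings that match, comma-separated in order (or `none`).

3, 4, 5

1 → no match
2 → no match — must end with 'ab'
3 → match
4 → match
5 → match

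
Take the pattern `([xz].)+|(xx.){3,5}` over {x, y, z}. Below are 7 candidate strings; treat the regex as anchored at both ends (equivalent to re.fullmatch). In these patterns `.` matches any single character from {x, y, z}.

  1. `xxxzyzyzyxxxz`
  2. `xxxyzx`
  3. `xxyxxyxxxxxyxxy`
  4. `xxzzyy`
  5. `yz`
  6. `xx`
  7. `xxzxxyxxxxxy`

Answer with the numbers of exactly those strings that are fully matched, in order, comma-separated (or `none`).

2, 3, 6, 7

1 → no match
2. `xxxyzx` → match
3 → match
4. `xxzzyy` → no match
5. `yz` → no match
6. `xx` → match
7. `xxzxxyxxxxxy` → match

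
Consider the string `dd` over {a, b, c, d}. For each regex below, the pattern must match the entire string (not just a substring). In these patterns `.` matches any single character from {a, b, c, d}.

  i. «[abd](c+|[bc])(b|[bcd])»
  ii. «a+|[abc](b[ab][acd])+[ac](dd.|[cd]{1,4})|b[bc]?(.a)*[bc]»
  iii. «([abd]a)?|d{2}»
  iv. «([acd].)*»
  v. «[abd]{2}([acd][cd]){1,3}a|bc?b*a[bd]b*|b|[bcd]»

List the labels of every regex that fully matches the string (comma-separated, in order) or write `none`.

iii, iv

i → no match
ii → no match
iii → match
iv → match
v → no match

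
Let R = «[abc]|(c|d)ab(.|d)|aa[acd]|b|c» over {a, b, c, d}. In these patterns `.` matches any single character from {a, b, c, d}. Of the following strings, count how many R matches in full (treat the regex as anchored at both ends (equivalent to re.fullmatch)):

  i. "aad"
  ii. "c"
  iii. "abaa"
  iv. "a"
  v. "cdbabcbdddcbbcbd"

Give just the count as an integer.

3

i → match
ii → match
iii → no match
iv → match
v → no match
Total matched: 3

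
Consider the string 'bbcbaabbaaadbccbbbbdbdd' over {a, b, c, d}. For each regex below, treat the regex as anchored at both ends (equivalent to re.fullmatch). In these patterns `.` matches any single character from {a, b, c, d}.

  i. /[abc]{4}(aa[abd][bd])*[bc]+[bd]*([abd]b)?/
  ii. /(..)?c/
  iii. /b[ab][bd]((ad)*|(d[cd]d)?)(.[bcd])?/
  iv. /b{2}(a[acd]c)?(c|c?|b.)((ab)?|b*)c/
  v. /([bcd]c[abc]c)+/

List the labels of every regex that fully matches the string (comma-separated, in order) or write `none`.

i → match
ii → no match — must end with 'c'
iii → no match
iv → no match — must end with 'c'
v → no match — must end with 'c'

i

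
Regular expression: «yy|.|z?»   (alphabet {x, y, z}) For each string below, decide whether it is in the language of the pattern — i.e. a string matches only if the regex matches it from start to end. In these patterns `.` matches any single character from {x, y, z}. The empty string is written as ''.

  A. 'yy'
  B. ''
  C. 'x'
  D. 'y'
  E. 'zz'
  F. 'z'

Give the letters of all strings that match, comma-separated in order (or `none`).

A → match
B → match
C → match
D → match
E → no match
F → match

A, B, C, D, F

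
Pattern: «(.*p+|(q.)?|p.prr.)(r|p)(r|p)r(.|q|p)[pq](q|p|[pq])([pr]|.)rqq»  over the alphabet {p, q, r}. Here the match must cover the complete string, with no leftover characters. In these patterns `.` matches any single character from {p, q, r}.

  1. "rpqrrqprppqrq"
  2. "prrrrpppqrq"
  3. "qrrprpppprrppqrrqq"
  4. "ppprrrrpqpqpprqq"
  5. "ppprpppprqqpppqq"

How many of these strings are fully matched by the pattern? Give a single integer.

1

1 → no match — must end with "rqq"
2 → no match — must end with "rqq"
3 → match
4 → no match
5 → no match — must end with "rqq"
Total matched: 1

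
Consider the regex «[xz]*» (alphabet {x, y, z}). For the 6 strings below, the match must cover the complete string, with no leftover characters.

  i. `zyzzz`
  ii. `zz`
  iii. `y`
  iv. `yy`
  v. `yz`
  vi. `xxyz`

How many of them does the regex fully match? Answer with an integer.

1

i → no match
ii → match
iii → no match
iv → no match
v → no match
vi → no match
Total matched: 1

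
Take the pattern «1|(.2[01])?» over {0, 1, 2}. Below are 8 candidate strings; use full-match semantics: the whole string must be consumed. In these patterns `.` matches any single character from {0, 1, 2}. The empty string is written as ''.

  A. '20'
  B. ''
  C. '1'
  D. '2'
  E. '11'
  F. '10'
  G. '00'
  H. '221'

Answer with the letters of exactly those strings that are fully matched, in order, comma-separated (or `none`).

B, C, H

A. '20' → no match
B. '' → match
C. '1' → match
D. '2' → no match
E. '11' → no match
F. '10' → no match
G. '00' → no match
H. '221' → match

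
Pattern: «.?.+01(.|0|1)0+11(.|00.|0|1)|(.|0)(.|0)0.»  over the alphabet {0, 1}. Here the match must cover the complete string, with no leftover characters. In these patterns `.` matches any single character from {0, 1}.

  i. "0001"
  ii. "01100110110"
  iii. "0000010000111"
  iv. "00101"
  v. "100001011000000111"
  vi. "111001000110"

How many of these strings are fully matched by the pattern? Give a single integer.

5

i → match
ii → match
iii → match
iv → no match
v → match
vi → match
Total matched: 5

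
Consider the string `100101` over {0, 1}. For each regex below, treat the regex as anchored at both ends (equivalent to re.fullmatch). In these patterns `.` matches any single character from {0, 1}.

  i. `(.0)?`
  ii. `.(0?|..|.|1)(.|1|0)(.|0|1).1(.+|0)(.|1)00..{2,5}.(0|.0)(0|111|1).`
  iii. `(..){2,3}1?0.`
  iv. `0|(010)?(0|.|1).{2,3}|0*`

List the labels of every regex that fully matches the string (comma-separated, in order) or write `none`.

i → no match
ii → no match
iii → match
iv → no match

iii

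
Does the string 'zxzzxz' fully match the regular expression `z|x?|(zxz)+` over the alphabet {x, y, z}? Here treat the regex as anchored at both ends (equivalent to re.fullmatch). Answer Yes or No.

Yes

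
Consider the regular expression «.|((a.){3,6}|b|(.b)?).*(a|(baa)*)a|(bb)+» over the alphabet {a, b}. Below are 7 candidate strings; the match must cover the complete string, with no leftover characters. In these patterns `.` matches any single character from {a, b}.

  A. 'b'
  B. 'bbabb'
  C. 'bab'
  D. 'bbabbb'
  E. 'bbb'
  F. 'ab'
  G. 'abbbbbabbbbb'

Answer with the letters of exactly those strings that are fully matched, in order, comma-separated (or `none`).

A

A. 'b' → match
B. 'bbabb' → no match
C. 'bab' → no match
D. 'bbabbb' → no match
E. 'bbb' → no match
F. 'ab' → no match
G. 'abbbbbabbbbb' → no match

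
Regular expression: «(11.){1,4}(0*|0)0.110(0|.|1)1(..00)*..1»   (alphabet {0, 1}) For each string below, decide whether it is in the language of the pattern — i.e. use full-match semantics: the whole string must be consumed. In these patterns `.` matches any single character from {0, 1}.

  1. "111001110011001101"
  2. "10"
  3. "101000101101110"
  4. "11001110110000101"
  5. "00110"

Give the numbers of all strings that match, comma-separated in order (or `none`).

4

1 → no match
2. "10" → no match — must start with "11"
3 → no match — must start with "11"
4 → match
5. "00110" → no match — must start with "11"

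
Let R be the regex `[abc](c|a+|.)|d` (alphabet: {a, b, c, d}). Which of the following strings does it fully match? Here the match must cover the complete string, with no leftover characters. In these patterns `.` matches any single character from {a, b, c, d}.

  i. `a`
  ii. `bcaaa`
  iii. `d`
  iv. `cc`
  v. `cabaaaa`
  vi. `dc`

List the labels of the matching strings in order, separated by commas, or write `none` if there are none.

i → no match
ii → no match
iii → match
iv → match
v → no match
vi → no match

iii, iv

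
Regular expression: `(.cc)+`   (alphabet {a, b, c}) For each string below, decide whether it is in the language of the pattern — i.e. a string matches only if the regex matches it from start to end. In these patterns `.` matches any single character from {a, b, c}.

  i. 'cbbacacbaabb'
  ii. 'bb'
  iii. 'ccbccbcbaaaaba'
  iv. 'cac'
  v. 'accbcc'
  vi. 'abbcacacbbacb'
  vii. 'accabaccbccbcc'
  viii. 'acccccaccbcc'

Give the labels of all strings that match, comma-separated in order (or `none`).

v, viii

i → no match — must end with 'cc'
ii → no match — must end with 'cc'
iii → no match — must end with 'cc'
iv → no match — must end with 'cc'
v → match
vi → no match — must end with 'cc'
vii → no match
viii → match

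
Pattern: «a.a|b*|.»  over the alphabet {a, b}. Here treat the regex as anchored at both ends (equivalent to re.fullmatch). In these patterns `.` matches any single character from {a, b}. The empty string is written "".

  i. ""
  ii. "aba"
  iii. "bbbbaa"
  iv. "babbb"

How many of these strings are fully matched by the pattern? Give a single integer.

2

i → match
ii → match
iii → no match
iv → no match
Total matched: 2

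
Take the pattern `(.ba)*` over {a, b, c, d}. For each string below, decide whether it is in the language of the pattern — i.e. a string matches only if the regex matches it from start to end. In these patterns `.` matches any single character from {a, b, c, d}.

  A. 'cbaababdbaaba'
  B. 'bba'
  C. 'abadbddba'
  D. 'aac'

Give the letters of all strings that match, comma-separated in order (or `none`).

B

A → no match
B → match
C → no match
D → no match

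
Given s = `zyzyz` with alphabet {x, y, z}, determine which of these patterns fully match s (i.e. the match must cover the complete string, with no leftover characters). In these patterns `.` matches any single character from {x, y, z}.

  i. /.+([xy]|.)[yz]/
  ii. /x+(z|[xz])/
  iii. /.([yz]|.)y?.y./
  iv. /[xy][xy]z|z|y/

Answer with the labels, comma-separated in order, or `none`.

i → match
ii → no match — must start with `x`
iii → match
iv → no match

i, iii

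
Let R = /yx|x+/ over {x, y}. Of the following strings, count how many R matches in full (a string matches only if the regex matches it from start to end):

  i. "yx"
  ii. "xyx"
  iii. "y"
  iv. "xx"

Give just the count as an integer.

i → match
ii → no match
iii → no match
iv → match
Total matched: 2

2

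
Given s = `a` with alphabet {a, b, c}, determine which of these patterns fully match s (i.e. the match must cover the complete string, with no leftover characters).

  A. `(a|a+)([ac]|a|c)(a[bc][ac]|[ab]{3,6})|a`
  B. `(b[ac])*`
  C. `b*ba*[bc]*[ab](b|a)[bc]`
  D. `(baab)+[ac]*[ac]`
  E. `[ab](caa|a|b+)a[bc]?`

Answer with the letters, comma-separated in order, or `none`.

A → match
B → no match
C → no match
D → no match — must start with `baab`
E → no match

A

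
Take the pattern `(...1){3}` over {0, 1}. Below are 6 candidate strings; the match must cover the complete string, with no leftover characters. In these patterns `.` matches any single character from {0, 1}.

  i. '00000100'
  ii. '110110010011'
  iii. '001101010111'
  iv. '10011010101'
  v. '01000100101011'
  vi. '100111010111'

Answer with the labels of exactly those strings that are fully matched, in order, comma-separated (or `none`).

ii, iii, vi

i. '00000100' → no match — must end with '1'
ii. '110110010011' → match
iii. '001101010111' → match
iv. '10011010101' → no match
v → no match
vi. '100111010111' → match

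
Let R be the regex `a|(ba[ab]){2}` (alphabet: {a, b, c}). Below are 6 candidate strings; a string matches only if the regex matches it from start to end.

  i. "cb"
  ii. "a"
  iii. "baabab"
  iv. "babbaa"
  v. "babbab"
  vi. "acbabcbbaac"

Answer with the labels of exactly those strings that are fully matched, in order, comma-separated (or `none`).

i → no match
ii → match
iii → match
iv → match
v → match
vi → no match

ii, iii, iv, v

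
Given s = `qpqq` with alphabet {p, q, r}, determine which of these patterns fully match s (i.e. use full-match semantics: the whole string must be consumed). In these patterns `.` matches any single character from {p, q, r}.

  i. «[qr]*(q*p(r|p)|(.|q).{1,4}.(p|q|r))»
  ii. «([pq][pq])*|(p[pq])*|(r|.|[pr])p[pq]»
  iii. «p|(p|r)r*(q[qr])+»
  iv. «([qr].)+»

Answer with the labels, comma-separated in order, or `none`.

i, ii, iv

i → match
ii → match
iii → no match
iv → match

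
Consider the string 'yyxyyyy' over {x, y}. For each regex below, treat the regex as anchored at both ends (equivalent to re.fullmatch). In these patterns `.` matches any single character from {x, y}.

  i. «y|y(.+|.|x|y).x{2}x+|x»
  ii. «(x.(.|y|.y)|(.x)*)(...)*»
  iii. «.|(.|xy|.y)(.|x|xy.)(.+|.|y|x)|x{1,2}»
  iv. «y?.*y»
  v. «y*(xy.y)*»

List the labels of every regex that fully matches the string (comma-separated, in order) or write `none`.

i → no match
ii → no match
iii → match
iv → match
v → no match

iii, iv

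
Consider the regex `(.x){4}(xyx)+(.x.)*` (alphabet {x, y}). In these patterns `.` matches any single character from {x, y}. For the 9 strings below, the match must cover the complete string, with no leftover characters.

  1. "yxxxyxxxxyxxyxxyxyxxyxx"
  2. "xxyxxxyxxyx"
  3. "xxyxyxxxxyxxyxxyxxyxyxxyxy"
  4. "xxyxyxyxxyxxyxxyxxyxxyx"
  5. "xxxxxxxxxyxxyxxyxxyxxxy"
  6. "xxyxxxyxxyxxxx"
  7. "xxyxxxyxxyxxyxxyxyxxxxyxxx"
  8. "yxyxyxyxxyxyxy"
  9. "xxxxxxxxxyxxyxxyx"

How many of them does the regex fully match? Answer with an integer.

1 → match
2 → match
3 → match
4 → match
5 → match
6 → match
7 → match
8 → match
9 → match
Total matched: 9

9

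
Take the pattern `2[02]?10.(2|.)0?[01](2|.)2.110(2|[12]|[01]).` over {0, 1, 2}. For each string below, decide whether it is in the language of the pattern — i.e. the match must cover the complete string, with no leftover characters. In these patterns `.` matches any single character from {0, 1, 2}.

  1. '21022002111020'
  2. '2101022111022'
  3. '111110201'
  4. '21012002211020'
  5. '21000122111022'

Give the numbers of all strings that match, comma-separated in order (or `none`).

1 → match
2 → no match
3 → no match — must start with '2'
4 → match
5 → match

1, 4, 5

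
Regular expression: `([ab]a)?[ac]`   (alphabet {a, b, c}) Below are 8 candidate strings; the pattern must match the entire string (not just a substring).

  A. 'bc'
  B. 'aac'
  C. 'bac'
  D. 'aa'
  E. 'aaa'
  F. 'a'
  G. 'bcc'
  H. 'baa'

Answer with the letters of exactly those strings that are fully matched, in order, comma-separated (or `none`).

A → no match
B → match
C → match
D → no match
E → match
F → match
G → no match
H → match

B, C, E, F, H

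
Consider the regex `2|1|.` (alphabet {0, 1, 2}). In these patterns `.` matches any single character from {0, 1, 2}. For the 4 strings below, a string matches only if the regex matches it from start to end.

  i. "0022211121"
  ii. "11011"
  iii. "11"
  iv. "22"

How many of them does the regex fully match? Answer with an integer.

i. "0022211121" → no match
ii. "11011" → no match
iii. "11" → no match
iv. "22" → no match
Total matched: 0

0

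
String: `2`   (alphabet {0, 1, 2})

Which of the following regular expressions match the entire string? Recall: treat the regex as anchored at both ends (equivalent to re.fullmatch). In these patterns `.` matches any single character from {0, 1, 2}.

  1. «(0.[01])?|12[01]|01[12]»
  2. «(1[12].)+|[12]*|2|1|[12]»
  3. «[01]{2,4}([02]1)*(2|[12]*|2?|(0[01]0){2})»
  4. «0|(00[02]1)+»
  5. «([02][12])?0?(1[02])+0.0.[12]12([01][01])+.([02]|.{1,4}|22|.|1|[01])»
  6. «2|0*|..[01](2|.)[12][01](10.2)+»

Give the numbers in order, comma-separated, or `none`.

1 → no match
2 → match
3 → no match
4 → no match
5 → no match
6 → match

2, 6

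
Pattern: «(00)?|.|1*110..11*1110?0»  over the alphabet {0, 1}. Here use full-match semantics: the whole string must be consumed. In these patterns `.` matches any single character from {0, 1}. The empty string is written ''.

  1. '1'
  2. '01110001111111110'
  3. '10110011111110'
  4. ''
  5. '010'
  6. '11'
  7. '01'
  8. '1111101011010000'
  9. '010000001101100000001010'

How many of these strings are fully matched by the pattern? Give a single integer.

2

1 → match
2 → no match
3 → no match
4 → match
5 → no match
6 → no match
7 → no match
8 → no match
9 → no match
Total matched: 2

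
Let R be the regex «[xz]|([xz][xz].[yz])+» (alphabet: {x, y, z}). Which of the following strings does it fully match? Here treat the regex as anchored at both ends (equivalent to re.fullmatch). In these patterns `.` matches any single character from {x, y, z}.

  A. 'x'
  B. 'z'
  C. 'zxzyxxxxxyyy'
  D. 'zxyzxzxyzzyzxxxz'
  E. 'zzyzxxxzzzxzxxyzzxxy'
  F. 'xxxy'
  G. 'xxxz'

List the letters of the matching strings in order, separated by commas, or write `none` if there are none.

A → match
B → match
C → no match
D → match
E → match
F → match
G → match

A, B, D, E, F, G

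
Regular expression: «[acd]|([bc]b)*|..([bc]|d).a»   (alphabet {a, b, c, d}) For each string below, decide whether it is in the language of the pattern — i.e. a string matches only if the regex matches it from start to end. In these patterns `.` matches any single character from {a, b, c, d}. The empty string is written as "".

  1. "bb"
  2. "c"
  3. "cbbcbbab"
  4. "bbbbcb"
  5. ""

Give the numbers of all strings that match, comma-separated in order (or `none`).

1, 2, 4, 5

1 → match
2 → match
3 → no match
4 → match
5 → match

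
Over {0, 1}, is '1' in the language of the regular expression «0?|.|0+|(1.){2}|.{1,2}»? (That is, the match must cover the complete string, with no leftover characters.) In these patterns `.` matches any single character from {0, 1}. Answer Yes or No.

Yes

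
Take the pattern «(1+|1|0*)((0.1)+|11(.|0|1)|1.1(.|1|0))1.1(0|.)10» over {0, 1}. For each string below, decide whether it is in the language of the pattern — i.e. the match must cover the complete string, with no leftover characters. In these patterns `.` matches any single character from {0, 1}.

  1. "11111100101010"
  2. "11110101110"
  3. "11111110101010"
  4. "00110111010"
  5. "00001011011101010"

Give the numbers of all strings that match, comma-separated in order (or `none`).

2, 3, 4, 5

1 → no match
2. "11110101110" → match
3 → match
4. "00110111010" → match
5 → match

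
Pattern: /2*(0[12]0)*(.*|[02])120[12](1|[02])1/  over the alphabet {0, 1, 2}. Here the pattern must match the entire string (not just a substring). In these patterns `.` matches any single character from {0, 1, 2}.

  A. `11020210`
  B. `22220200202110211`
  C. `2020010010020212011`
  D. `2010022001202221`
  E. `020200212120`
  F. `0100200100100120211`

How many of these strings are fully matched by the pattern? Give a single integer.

A. `11020210` → no match — must end with `1`
B → no match
C → no match
D → no match
E. `020200212120` → no match — must end with `1`
F → match
Total matched: 1

1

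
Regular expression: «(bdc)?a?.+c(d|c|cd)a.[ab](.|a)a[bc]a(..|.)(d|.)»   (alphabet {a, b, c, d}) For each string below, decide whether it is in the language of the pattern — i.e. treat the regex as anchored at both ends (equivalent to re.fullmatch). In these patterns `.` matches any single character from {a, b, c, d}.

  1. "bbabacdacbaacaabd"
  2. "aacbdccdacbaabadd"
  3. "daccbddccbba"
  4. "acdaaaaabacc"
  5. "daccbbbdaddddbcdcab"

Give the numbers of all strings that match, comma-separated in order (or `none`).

1 → match
2 → match
3. "daccbddccbba" → no match
4. "acdaaaaabacc" → match
5 → no match

1, 2, 4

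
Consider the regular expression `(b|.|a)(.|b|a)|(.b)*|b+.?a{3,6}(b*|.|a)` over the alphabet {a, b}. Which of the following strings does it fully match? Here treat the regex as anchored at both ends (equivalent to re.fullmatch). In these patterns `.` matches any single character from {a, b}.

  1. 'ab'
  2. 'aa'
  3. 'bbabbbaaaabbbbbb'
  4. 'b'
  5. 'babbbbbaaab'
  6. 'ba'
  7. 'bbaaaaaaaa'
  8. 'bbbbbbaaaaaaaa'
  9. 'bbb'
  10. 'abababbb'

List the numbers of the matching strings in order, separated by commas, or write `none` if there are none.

1 → match
2 → match
3 → no match
4 → no match
5 → no match
6 → match
7 → match
8 → match
9 → no match
10 → match

1, 2, 6, 7, 8, 10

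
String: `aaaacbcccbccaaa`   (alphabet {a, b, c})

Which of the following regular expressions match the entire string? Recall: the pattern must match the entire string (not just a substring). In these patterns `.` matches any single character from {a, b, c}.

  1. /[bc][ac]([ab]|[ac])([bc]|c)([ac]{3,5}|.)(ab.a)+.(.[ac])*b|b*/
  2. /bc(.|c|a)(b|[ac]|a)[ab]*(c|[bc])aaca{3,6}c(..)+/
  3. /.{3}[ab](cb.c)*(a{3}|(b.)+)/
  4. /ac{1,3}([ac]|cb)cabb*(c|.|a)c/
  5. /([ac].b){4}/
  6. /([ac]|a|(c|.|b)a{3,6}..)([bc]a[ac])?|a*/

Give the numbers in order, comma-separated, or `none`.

1 → no match
2 → no match — must start with `bc`
3 → match
4 → no match — must start with `ac`
5 → no match — must end with `b`
6 → no match

3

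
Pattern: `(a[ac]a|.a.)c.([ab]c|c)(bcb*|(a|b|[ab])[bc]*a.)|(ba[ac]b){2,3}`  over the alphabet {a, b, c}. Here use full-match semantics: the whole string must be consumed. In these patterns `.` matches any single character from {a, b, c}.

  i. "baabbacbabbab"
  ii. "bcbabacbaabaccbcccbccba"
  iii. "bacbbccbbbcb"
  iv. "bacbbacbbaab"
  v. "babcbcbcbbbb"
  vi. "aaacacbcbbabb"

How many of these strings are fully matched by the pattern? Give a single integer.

i → no match
ii → no match
iii → no match
iv → match
v → match
vi → no match
Total matched: 2

2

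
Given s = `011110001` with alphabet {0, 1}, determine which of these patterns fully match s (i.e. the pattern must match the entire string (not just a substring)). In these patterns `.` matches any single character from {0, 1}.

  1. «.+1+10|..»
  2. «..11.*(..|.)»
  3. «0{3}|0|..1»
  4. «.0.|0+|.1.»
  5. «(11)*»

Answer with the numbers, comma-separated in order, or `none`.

2

1 → no match
2 → match
3 → no match
4 → no match
5 → no match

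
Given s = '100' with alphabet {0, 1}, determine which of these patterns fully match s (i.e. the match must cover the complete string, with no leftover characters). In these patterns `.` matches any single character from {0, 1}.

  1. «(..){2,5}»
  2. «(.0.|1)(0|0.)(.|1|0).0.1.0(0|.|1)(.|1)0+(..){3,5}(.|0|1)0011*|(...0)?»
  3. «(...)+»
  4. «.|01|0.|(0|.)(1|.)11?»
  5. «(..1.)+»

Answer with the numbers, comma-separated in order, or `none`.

3

1 → no match
2 → no match
3 → match
4 → no match
5 → no match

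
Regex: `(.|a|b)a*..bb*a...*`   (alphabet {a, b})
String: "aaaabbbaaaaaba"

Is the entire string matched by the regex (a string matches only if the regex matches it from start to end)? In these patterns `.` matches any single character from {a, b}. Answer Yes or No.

Yes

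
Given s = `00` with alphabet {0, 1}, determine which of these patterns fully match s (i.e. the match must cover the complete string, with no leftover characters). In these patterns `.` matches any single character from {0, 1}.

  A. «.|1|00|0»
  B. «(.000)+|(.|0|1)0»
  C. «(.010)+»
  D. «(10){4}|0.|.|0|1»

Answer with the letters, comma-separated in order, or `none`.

A → match
B → match
C → no match — must end with `010`
D → match

A, B, D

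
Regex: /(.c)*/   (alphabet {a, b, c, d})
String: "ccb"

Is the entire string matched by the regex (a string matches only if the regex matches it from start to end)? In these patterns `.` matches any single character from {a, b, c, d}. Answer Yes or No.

No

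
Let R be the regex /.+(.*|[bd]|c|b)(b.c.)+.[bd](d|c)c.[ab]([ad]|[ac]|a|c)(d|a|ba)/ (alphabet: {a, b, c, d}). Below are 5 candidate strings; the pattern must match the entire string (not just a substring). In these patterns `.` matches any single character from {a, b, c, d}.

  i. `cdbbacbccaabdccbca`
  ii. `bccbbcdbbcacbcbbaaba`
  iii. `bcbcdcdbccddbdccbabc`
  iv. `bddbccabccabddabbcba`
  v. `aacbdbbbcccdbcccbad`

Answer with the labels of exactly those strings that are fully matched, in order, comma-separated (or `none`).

i, v

i → match
ii → no match
iii → no match
iv → no match
v → match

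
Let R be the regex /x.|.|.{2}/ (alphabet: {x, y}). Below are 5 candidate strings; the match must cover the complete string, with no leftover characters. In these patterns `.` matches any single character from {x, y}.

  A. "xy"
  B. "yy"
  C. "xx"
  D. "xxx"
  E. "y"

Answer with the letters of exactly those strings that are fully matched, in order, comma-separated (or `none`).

A → match
B → match
C → match
D → no match
E → match

A, B, C, E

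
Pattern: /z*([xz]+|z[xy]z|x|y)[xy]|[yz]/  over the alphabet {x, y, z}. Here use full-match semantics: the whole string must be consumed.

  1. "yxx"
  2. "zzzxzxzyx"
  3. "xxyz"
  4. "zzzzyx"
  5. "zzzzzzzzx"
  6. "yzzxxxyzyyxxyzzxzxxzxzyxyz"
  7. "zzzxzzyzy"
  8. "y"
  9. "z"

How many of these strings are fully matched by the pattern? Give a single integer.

1 → no match
2 → no match
3 → no match
4 → match
5 → match
6 → no match
7 → no match
8 → match
9 → match
Total matched: 4

4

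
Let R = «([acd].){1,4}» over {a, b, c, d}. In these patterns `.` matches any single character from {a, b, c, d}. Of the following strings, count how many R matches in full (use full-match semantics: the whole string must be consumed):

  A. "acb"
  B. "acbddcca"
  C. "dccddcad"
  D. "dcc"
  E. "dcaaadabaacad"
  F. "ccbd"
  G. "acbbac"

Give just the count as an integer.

A → no match
B → no match
C → match
D → no match
E → no match
F → no match
G → no match
Total matched: 1

1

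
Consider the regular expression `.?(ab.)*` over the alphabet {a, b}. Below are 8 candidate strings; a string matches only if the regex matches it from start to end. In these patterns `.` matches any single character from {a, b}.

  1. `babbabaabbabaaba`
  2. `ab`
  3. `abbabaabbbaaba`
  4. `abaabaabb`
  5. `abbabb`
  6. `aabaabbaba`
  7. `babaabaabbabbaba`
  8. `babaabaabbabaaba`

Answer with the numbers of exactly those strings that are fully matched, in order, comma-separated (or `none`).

1 → match
2 → no match
3 → no match
4 → match
5 → match
6 → match
7 → match
8 → match

1, 4, 5, 6, 7, 8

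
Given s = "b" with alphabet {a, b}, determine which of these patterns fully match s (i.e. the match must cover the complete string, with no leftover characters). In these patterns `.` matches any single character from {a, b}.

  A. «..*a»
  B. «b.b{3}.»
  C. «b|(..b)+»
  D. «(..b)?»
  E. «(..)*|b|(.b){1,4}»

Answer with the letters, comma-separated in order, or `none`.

A → no match — must end with "a"
B → no match
C → match
D → no match
E → match

C, E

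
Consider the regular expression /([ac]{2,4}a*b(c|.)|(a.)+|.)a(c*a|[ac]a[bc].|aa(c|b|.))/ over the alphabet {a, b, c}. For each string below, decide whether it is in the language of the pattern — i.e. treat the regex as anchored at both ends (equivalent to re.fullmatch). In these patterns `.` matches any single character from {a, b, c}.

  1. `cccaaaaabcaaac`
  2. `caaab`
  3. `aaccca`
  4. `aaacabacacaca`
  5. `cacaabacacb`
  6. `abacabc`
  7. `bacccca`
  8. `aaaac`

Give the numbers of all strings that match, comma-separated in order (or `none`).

1, 2, 3, 4, 6, 7, 8

1 → match
2 → match
3 → match
4 → match
5 → no match
6 → match
7 → match
8 → match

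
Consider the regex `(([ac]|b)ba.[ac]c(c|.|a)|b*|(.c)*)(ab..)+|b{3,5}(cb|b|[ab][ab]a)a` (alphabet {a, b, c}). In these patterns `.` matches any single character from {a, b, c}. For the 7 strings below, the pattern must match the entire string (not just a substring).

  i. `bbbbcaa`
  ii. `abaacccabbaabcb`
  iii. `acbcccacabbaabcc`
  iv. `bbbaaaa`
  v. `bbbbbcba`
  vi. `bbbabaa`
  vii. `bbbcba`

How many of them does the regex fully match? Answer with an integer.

i → no match
ii → match
iii → match
iv → match
v → match
vi → match
vii → match
Total matched: 6

6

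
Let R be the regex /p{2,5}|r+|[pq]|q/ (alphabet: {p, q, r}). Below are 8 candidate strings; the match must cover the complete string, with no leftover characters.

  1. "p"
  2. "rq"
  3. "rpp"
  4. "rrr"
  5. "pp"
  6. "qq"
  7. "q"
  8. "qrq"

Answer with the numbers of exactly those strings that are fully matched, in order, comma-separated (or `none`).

1 → match
2 → no match
3 → no match
4 → match
5 → match
6 → no match
7 → match
8 → no match

1, 4, 5, 7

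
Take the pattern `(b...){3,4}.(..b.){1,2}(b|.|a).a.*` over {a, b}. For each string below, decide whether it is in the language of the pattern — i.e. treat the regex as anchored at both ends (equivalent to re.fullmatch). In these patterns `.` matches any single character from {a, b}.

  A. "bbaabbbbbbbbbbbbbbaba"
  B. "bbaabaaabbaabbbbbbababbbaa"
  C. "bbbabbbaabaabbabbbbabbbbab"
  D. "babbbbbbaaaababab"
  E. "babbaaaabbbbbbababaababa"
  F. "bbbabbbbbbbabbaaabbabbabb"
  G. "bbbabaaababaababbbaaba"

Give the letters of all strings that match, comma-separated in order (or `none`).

A → no match
B → no match
C → no match
D → no match
E → no match
F → no match
G → match

G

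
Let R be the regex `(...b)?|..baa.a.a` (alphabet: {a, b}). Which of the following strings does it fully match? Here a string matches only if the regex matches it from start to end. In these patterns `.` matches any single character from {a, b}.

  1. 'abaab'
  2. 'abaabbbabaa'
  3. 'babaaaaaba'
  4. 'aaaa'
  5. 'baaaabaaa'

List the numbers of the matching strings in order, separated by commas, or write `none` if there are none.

none

1. 'abaab' → no match
2. 'abaabbbabaa' → no match
3. 'babaaaaaba' → no match
4. 'aaaa' → no match
5. 'baaaabaaa' → no match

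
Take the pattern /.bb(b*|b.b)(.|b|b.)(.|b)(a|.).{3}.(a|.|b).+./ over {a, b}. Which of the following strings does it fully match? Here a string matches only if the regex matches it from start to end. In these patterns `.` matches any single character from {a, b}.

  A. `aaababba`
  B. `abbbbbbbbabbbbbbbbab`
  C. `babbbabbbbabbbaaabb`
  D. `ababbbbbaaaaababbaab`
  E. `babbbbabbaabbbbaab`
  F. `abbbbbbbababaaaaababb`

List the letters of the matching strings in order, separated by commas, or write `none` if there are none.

B, F

A → no match
B → match
C → no match
D → no match
E → no match
F → match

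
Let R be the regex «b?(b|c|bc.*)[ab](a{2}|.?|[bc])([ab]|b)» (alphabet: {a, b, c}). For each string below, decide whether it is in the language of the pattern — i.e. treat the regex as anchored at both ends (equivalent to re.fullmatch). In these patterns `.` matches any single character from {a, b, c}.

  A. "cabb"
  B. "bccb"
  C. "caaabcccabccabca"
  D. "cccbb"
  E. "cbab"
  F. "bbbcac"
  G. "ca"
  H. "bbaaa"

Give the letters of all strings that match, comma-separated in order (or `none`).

A → match
B → no match
C → no match
D → no match
E → match
F → no match
G → no match
H → match

A, E, H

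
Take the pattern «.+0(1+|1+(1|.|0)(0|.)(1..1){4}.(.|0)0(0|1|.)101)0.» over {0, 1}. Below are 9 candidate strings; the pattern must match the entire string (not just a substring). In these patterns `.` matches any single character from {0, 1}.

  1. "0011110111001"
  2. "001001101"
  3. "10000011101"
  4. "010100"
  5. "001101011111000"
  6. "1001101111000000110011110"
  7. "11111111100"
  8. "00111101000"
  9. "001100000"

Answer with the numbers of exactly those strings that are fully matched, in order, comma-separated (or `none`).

2, 3, 4

1 → no match
2 → match
3 → match
4 → match
5 → no match
6 → no match
7 → no match
8 → no match
9 → no match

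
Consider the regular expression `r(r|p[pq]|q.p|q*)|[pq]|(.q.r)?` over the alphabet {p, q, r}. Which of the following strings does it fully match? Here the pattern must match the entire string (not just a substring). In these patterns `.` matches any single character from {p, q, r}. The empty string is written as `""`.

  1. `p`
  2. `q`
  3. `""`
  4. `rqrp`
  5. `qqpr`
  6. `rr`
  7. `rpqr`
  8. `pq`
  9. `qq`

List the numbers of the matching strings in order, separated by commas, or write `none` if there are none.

1, 2, 3, 4, 5, 6

1 → match
2 → match
3 → match
4 → match
5 → match
6 → match
7 → no match
8 → no match
9 → no match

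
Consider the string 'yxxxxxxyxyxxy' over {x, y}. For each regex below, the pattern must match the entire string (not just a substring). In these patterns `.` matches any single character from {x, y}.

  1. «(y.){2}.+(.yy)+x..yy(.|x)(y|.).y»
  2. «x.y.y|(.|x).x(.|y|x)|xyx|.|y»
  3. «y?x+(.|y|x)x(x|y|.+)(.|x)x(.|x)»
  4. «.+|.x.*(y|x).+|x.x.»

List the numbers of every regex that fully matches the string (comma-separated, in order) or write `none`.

1 → no match
2 → no match
3 → match
4 → match

3, 4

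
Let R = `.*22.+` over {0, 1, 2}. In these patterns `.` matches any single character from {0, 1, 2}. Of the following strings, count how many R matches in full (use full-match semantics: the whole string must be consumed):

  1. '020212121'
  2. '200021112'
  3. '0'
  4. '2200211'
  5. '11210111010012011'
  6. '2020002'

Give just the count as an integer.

1

1. '020212121' → no match
2. '200021112' → no match
3. '0' → no match
4. '2200211' → match
5 → no match
6. '2020002' → no match
Total matched: 1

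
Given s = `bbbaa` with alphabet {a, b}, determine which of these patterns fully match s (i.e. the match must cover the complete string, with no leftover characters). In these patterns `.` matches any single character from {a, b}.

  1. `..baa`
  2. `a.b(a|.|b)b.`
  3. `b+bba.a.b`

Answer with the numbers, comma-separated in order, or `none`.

1 → match
2 → no match — must start with `a`
3 → no match — must end with `b`

1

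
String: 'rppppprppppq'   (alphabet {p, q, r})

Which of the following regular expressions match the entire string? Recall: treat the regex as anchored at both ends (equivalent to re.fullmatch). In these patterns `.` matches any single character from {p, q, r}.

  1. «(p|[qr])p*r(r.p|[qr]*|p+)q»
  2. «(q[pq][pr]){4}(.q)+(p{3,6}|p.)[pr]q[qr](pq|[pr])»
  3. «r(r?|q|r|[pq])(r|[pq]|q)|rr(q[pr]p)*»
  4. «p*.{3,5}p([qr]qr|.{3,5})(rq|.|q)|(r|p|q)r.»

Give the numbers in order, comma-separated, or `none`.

1 → match
2 → no match — must start with 'q'
3 → no match
4 → match

1, 4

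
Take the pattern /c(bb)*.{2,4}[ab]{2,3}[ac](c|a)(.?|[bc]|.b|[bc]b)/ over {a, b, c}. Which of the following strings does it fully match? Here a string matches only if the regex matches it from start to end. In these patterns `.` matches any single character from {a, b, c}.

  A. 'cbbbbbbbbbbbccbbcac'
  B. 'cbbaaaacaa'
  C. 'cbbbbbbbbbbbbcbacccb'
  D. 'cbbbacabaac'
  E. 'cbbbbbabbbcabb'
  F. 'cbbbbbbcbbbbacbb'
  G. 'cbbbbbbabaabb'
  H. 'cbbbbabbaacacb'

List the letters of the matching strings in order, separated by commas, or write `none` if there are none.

A, B, C, D, E, F, G, H

A → match
B → match
C → match
D → match
E → match
F → match
G → match
H → match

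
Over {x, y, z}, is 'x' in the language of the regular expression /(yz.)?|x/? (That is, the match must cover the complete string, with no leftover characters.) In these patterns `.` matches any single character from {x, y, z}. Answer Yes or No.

Yes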